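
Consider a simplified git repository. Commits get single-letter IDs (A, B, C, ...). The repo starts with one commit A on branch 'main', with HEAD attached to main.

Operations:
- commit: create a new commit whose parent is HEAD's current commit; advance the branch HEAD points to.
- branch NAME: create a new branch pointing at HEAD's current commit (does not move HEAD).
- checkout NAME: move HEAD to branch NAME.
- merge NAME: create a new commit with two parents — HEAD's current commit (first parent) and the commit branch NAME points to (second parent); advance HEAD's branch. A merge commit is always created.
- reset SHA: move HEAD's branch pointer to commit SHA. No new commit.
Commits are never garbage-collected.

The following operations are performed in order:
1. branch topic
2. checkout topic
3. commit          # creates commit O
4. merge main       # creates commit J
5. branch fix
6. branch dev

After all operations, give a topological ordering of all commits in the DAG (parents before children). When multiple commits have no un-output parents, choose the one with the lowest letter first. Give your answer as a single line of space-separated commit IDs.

Answer: A O J

Derivation:
After op 1 (branch): HEAD=main@A [main=A topic=A]
After op 2 (checkout): HEAD=topic@A [main=A topic=A]
After op 3 (commit): HEAD=topic@O [main=A topic=O]
After op 4 (merge): HEAD=topic@J [main=A topic=J]
After op 5 (branch): HEAD=topic@J [fix=J main=A topic=J]
After op 6 (branch): HEAD=topic@J [dev=J fix=J main=A topic=J]
commit A: parents=[]
commit J: parents=['O', 'A']
commit O: parents=['A']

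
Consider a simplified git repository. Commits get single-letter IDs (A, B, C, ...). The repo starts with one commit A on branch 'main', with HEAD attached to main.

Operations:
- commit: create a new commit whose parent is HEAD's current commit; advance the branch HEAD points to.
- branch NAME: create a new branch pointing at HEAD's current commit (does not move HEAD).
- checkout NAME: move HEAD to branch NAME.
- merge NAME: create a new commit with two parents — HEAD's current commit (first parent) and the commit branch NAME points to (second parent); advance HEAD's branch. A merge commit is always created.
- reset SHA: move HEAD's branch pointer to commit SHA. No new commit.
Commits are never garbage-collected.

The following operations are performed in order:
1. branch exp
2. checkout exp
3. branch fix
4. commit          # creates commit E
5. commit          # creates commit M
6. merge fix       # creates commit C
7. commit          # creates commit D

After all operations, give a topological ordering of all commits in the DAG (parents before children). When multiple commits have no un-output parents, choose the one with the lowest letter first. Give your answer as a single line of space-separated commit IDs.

After op 1 (branch): HEAD=main@A [exp=A main=A]
After op 2 (checkout): HEAD=exp@A [exp=A main=A]
After op 3 (branch): HEAD=exp@A [exp=A fix=A main=A]
After op 4 (commit): HEAD=exp@E [exp=E fix=A main=A]
After op 5 (commit): HEAD=exp@M [exp=M fix=A main=A]
After op 6 (merge): HEAD=exp@C [exp=C fix=A main=A]
After op 7 (commit): HEAD=exp@D [exp=D fix=A main=A]
commit A: parents=[]
commit C: parents=['M', 'A']
commit D: parents=['C']
commit E: parents=['A']
commit M: parents=['E']

Answer: A E M C D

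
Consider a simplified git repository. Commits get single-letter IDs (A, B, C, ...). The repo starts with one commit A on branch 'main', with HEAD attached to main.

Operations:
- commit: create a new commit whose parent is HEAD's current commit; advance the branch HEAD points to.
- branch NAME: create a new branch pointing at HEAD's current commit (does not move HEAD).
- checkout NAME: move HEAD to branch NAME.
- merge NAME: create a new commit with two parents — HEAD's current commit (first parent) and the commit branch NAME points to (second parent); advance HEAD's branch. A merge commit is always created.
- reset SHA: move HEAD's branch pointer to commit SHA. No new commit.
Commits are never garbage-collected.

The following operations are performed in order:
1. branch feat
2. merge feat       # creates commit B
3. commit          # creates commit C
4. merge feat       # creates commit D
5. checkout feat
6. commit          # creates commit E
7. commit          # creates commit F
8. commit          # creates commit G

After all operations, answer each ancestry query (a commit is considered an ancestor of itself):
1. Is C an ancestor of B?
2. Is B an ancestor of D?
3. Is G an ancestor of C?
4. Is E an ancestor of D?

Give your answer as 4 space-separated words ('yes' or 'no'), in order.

Answer: no yes no no

Derivation:
After op 1 (branch): HEAD=main@A [feat=A main=A]
After op 2 (merge): HEAD=main@B [feat=A main=B]
After op 3 (commit): HEAD=main@C [feat=A main=C]
After op 4 (merge): HEAD=main@D [feat=A main=D]
After op 5 (checkout): HEAD=feat@A [feat=A main=D]
After op 6 (commit): HEAD=feat@E [feat=E main=D]
After op 7 (commit): HEAD=feat@F [feat=F main=D]
After op 8 (commit): HEAD=feat@G [feat=G main=D]
ancestors(B) = {A,B}; C in? no
ancestors(D) = {A,B,C,D}; B in? yes
ancestors(C) = {A,B,C}; G in? no
ancestors(D) = {A,B,C,D}; E in? no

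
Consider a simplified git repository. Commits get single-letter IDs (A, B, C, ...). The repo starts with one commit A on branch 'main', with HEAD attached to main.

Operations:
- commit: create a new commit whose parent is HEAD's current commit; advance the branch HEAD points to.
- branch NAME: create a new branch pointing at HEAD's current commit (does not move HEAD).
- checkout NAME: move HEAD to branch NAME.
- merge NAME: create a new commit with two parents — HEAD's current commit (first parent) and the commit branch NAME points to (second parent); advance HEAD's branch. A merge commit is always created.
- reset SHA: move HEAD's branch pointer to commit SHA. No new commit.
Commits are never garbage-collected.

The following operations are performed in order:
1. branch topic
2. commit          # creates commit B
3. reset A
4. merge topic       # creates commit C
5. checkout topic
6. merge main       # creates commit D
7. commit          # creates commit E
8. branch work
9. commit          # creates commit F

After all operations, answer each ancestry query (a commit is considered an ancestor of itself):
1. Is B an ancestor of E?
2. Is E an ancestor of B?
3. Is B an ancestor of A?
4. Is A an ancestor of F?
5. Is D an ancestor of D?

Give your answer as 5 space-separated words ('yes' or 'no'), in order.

Answer: no no no yes yes

Derivation:
After op 1 (branch): HEAD=main@A [main=A topic=A]
After op 2 (commit): HEAD=main@B [main=B topic=A]
After op 3 (reset): HEAD=main@A [main=A topic=A]
After op 4 (merge): HEAD=main@C [main=C topic=A]
After op 5 (checkout): HEAD=topic@A [main=C topic=A]
After op 6 (merge): HEAD=topic@D [main=C topic=D]
After op 7 (commit): HEAD=topic@E [main=C topic=E]
After op 8 (branch): HEAD=topic@E [main=C topic=E work=E]
After op 9 (commit): HEAD=topic@F [main=C topic=F work=E]
ancestors(E) = {A,C,D,E}; B in? no
ancestors(B) = {A,B}; E in? no
ancestors(A) = {A}; B in? no
ancestors(F) = {A,C,D,E,F}; A in? yes
ancestors(D) = {A,C,D}; D in? yes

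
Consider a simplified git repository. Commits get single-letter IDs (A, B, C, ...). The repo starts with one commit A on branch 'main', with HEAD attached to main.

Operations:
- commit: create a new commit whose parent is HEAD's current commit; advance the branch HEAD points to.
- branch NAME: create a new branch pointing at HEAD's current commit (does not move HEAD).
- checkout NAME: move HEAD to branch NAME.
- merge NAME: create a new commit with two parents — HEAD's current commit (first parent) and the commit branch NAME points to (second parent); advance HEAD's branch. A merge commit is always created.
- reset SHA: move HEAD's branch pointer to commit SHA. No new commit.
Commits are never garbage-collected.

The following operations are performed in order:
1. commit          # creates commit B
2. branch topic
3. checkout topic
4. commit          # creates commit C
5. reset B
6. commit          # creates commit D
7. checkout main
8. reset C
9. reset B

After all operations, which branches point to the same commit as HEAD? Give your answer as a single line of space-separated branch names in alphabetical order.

Answer: main

Derivation:
After op 1 (commit): HEAD=main@B [main=B]
After op 2 (branch): HEAD=main@B [main=B topic=B]
After op 3 (checkout): HEAD=topic@B [main=B topic=B]
After op 4 (commit): HEAD=topic@C [main=B topic=C]
After op 5 (reset): HEAD=topic@B [main=B topic=B]
After op 6 (commit): HEAD=topic@D [main=B topic=D]
After op 7 (checkout): HEAD=main@B [main=B topic=D]
After op 8 (reset): HEAD=main@C [main=C topic=D]
After op 9 (reset): HEAD=main@B [main=B topic=D]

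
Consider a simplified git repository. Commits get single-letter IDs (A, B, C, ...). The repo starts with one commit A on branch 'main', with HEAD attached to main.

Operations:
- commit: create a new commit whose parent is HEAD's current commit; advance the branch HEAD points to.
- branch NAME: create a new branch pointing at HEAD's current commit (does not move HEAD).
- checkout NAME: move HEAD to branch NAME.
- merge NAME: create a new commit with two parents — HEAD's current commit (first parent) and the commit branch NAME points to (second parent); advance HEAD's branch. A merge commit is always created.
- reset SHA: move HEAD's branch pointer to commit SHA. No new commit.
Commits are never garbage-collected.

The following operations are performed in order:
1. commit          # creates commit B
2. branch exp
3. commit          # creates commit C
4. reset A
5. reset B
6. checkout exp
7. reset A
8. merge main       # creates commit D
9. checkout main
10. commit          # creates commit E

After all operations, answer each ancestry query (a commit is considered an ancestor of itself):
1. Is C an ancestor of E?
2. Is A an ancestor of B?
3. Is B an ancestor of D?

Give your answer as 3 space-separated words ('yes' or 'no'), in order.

After op 1 (commit): HEAD=main@B [main=B]
After op 2 (branch): HEAD=main@B [exp=B main=B]
After op 3 (commit): HEAD=main@C [exp=B main=C]
After op 4 (reset): HEAD=main@A [exp=B main=A]
After op 5 (reset): HEAD=main@B [exp=B main=B]
After op 6 (checkout): HEAD=exp@B [exp=B main=B]
After op 7 (reset): HEAD=exp@A [exp=A main=B]
After op 8 (merge): HEAD=exp@D [exp=D main=B]
After op 9 (checkout): HEAD=main@B [exp=D main=B]
After op 10 (commit): HEAD=main@E [exp=D main=E]
ancestors(E) = {A,B,E}; C in? no
ancestors(B) = {A,B}; A in? yes
ancestors(D) = {A,B,D}; B in? yes

Answer: no yes yes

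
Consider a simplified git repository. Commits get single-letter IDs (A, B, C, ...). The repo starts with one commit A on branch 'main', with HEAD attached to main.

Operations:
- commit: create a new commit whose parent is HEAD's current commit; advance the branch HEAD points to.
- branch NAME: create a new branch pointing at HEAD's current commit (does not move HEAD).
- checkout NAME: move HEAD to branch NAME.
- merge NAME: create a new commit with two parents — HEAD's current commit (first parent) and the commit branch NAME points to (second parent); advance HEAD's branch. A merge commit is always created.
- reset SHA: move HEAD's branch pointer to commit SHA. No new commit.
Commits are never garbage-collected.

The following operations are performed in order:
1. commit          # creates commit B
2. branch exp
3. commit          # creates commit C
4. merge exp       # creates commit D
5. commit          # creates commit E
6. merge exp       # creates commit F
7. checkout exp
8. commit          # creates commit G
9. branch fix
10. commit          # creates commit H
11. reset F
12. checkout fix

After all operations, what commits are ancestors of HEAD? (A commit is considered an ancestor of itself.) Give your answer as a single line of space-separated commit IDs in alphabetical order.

After op 1 (commit): HEAD=main@B [main=B]
After op 2 (branch): HEAD=main@B [exp=B main=B]
After op 3 (commit): HEAD=main@C [exp=B main=C]
After op 4 (merge): HEAD=main@D [exp=B main=D]
After op 5 (commit): HEAD=main@E [exp=B main=E]
After op 6 (merge): HEAD=main@F [exp=B main=F]
After op 7 (checkout): HEAD=exp@B [exp=B main=F]
After op 8 (commit): HEAD=exp@G [exp=G main=F]
After op 9 (branch): HEAD=exp@G [exp=G fix=G main=F]
After op 10 (commit): HEAD=exp@H [exp=H fix=G main=F]
After op 11 (reset): HEAD=exp@F [exp=F fix=G main=F]
After op 12 (checkout): HEAD=fix@G [exp=F fix=G main=F]

Answer: A B G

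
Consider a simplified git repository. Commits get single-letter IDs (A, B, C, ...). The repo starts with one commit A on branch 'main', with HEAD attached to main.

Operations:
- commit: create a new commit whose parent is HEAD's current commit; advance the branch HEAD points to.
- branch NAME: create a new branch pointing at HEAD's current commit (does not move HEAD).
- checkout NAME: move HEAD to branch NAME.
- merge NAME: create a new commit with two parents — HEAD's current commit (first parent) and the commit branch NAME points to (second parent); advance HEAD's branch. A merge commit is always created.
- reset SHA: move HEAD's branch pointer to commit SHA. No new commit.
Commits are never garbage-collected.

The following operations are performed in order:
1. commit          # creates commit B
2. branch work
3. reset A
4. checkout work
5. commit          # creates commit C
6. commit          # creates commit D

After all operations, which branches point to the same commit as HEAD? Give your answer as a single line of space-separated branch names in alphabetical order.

Answer: work

Derivation:
After op 1 (commit): HEAD=main@B [main=B]
After op 2 (branch): HEAD=main@B [main=B work=B]
After op 3 (reset): HEAD=main@A [main=A work=B]
After op 4 (checkout): HEAD=work@B [main=A work=B]
After op 5 (commit): HEAD=work@C [main=A work=C]
After op 6 (commit): HEAD=work@D [main=A work=D]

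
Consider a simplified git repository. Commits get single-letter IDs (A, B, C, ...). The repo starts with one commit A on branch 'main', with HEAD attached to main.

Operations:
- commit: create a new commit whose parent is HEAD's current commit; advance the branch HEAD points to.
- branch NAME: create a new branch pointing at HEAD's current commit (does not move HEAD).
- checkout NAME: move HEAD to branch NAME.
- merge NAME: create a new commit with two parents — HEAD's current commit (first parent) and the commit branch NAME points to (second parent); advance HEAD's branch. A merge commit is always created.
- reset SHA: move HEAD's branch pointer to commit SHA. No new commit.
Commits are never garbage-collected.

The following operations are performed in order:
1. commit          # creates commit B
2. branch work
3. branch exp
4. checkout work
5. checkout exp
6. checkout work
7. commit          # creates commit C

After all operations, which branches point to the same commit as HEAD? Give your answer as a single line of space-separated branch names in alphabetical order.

After op 1 (commit): HEAD=main@B [main=B]
After op 2 (branch): HEAD=main@B [main=B work=B]
After op 3 (branch): HEAD=main@B [exp=B main=B work=B]
After op 4 (checkout): HEAD=work@B [exp=B main=B work=B]
After op 5 (checkout): HEAD=exp@B [exp=B main=B work=B]
After op 6 (checkout): HEAD=work@B [exp=B main=B work=B]
After op 7 (commit): HEAD=work@C [exp=B main=B work=C]

Answer: work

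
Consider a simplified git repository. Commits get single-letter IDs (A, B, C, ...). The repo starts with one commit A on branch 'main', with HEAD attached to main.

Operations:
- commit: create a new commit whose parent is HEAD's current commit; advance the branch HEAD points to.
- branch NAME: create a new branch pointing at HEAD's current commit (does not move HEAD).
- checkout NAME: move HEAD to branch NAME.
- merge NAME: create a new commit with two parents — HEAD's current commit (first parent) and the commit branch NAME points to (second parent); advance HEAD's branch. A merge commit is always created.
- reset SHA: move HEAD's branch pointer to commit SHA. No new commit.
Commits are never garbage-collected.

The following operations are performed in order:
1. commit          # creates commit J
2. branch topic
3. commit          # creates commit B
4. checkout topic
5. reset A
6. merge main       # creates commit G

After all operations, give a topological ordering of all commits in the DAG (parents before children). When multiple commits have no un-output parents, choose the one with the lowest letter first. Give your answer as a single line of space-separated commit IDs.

Answer: A J B G

Derivation:
After op 1 (commit): HEAD=main@J [main=J]
After op 2 (branch): HEAD=main@J [main=J topic=J]
After op 3 (commit): HEAD=main@B [main=B topic=J]
After op 4 (checkout): HEAD=topic@J [main=B topic=J]
After op 5 (reset): HEAD=topic@A [main=B topic=A]
After op 6 (merge): HEAD=topic@G [main=B topic=G]
commit A: parents=[]
commit B: parents=['J']
commit G: parents=['A', 'B']
commit J: parents=['A']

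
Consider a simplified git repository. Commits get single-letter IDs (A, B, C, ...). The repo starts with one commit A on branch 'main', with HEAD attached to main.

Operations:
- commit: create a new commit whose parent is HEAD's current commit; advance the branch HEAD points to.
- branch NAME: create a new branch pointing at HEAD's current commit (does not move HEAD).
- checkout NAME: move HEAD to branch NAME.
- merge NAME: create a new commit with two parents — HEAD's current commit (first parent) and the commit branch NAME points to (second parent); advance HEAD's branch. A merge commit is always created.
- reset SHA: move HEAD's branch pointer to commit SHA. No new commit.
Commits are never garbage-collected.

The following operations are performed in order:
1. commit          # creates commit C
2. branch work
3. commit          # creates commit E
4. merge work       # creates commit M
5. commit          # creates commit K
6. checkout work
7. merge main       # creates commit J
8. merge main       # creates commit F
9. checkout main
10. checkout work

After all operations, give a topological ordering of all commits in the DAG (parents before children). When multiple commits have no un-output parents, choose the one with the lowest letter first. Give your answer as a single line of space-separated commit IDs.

Answer: A C E M K J F

Derivation:
After op 1 (commit): HEAD=main@C [main=C]
After op 2 (branch): HEAD=main@C [main=C work=C]
After op 3 (commit): HEAD=main@E [main=E work=C]
After op 4 (merge): HEAD=main@M [main=M work=C]
After op 5 (commit): HEAD=main@K [main=K work=C]
After op 6 (checkout): HEAD=work@C [main=K work=C]
After op 7 (merge): HEAD=work@J [main=K work=J]
After op 8 (merge): HEAD=work@F [main=K work=F]
After op 9 (checkout): HEAD=main@K [main=K work=F]
After op 10 (checkout): HEAD=work@F [main=K work=F]
commit A: parents=[]
commit C: parents=['A']
commit E: parents=['C']
commit F: parents=['J', 'K']
commit J: parents=['C', 'K']
commit K: parents=['M']
commit M: parents=['E', 'C']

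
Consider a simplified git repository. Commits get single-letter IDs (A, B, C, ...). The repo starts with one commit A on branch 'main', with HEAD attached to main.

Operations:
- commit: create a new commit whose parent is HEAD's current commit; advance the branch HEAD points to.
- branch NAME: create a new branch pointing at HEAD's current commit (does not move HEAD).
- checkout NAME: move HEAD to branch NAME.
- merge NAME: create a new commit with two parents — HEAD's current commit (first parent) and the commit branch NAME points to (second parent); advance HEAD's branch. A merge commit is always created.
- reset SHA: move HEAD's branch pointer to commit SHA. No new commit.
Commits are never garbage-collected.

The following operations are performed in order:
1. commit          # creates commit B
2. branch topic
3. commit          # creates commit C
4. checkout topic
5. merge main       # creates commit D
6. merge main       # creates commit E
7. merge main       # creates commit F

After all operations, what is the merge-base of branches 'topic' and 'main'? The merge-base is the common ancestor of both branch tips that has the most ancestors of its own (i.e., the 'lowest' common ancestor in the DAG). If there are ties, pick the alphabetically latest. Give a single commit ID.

Answer: C

Derivation:
After op 1 (commit): HEAD=main@B [main=B]
After op 2 (branch): HEAD=main@B [main=B topic=B]
After op 3 (commit): HEAD=main@C [main=C topic=B]
After op 4 (checkout): HEAD=topic@B [main=C topic=B]
After op 5 (merge): HEAD=topic@D [main=C topic=D]
After op 6 (merge): HEAD=topic@E [main=C topic=E]
After op 7 (merge): HEAD=topic@F [main=C topic=F]
ancestors(topic=F): ['A', 'B', 'C', 'D', 'E', 'F']
ancestors(main=C): ['A', 'B', 'C']
common: ['A', 'B', 'C']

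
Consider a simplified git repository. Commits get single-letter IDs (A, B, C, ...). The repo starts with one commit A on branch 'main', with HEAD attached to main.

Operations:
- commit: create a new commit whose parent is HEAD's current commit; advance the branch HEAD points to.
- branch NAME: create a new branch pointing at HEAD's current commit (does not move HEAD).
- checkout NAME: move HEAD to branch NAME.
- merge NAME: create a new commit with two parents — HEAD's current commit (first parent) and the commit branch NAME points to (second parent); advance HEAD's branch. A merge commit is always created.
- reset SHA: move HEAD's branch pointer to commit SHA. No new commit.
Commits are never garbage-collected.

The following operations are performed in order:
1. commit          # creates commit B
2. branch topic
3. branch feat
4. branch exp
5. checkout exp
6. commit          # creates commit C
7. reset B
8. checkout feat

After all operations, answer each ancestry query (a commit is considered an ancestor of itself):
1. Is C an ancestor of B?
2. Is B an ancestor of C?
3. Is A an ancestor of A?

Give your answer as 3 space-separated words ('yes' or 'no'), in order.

Answer: no yes yes

Derivation:
After op 1 (commit): HEAD=main@B [main=B]
After op 2 (branch): HEAD=main@B [main=B topic=B]
After op 3 (branch): HEAD=main@B [feat=B main=B topic=B]
After op 4 (branch): HEAD=main@B [exp=B feat=B main=B topic=B]
After op 5 (checkout): HEAD=exp@B [exp=B feat=B main=B topic=B]
After op 6 (commit): HEAD=exp@C [exp=C feat=B main=B topic=B]
After op 7 (reset): HEAD=exp@B [exp=B feat=B main=B topic=B]
After op 8 (checkout): HEAD=feat@B [exp=B feat=B main=B topic=B]
ancestors(B) = {A,B}; C in? no
ancestors(C) = {A,B,C}; B in? yes
ancestors(A) = {A}; A in? yes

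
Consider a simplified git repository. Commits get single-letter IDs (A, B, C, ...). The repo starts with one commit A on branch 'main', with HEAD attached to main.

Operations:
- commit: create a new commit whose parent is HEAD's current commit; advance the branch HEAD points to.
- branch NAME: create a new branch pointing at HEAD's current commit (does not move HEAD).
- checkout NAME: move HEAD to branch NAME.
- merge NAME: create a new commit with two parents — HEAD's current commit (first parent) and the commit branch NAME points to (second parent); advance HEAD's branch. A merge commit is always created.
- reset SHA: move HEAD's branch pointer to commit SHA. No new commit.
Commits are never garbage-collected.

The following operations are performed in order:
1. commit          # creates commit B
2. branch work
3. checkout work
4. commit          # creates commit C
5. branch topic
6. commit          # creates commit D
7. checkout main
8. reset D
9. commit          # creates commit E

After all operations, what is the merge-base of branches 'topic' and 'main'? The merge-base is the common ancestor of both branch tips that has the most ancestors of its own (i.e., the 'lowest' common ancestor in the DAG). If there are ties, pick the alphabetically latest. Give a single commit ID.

Answer: C

Derivation:
After op 1 (commit): HEAD=main@B [main=B]
After op 2 (branch): HEAD=main@B [main=B work=B]
After op 3 (checkout): HEAD=work@B [main=B work=B]
After op 4 (commit): HEAD=work@C [main=B work=C]
After op 5 (branch): HEAD=work@C [main=B topic=C work=C]
After op 6 (commit): HEAD=work@D [main=B topic=C work=D]
After op 7 (checkout): HEAD=main@B [main=B topic=C work=D]
After op 8 (reset): HEAD=main@D [main=D topic=C work=D]
After op 9 (commit): HEAD=main@E [main=E topic=C work=D]
ancestors(topic=C): ['A', 'B', 'C']
ancestors(main=E): ['A', 'B', 'C', 'D', 'E']
common: ['A', 'B', 'C']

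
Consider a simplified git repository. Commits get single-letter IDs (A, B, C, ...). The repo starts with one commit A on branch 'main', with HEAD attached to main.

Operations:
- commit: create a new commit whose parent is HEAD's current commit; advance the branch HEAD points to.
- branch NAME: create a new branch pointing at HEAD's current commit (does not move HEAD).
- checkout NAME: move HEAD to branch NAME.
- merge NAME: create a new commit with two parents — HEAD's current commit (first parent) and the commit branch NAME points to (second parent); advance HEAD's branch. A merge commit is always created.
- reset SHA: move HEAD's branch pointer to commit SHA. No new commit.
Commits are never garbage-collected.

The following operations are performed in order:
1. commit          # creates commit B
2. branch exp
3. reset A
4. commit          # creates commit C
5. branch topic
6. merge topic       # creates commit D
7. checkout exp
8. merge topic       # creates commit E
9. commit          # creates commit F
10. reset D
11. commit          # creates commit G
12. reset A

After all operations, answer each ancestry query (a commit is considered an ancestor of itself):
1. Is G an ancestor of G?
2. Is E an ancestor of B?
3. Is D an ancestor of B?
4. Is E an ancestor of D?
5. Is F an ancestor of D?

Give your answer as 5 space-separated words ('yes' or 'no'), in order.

Answer: yes no no no no

Derivation:
After op 1 (commit): HEAD=main@B [main=B]
After op 2 (branch): HEAD=main@B [exp=B main=B]
After op 3 (reset): HEAD=main@A [exp=B main=A]
After op 4 (commit): HEAD=main@C [exp=B main=C]
After op 5 (branch): HEAD=main@C [exp=B main=C topic=C]
After op 6 (merge): HEAD=main@D [exp=B main=D topic=C]
After op 7 (checkout): HEAD=exp@B [exp=B main=D topic=C]
After op 8 (merge): HEAD=exp@E [exp=E main=D topic=C]
After op 9 (commit): HEAD=exp@F [exp=F main=D topic=C]
After op 10 (reset): HEAD=exp@D [exp=D main=D topic=C]
After op 11 (commit): HEAD=exp@G [exp=G main=D topic=C]
After op 12 (reset): HEAD=exp@A [exp=A main=D topic=C]
ancestors(G) = {A,C,D,G}; G in? yes
ancestors(B) = {A,B}; E in? no
ancestors(B) = {A,B}; D in? no
ancestors(D) = {A,C,D}; E in? no
ancestors(D) = {A,C,D}; F in? no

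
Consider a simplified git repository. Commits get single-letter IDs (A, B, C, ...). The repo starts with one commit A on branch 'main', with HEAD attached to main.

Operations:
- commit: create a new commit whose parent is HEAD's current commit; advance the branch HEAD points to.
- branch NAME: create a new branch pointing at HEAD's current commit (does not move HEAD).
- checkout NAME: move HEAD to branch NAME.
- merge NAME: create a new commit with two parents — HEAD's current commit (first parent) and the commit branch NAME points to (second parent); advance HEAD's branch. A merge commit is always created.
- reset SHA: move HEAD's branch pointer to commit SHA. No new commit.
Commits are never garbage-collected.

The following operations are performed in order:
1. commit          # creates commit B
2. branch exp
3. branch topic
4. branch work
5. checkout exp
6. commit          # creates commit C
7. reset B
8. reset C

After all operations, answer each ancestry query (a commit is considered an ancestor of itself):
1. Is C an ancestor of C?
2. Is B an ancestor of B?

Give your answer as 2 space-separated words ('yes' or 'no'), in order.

Answer: yes yes

Derivation:
After op 1 (commit): HEAD=main@B [main=B]
After op 2 (branch): HEAD=main@B [exp=B main=B]
After op 3 (branch): HEAD=main@B [exp=B main=B topic=B]
After op 4 (branch): HEAD=main@B [exp=B main=B topic=B work=B]
After op 5 (checkout): HEAD=exp@B [exp=B main=B topic=B work=B]
After op 6 (commit): HEAD=exp@C [exp=C main=B topic=B work=B]
After op 7 (reset): HEAD=exp@B [exp=B main=B topic=B work=B]
After op 8 (reset): HEAD=exp@C [exp=C main=B topic=B work=B]
ancestors(C) = {A,B,C}; C in? yes
ancestors(B) = {A,B}; B in? yes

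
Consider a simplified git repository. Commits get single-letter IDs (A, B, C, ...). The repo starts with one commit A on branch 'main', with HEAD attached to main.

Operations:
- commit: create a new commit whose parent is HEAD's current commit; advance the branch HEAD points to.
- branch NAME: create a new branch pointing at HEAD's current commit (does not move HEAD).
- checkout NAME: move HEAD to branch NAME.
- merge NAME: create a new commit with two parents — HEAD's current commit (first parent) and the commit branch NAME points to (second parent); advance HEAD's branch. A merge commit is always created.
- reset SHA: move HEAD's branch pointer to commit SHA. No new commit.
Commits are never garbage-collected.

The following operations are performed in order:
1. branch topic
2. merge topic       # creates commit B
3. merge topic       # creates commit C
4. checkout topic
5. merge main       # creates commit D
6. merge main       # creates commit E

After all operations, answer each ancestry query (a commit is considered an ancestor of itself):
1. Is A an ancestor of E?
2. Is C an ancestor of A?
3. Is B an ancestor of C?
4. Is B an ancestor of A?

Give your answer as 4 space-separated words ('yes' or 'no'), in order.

After op 1 (branch): HEAD=main@A [main=A topic=A]
After op 2 (merge): HEAD=main@B [main=B topic=A]
After op 3 (merge): HEAD=main@C [main=C topic=A]
After op 4 (checkout): HEAD=topic@A [main=C topic=A]
After op 5 (merge): HEAD=topic@D [main=C topic=D]
After op 6 (merge): HEAD=topic@E [main=C topic=E]
ancestors(E) = {A,B,C,D,E}; A in? yes
ancestors(A) = {A}; C in? no
ancestors(C) = {A,B,C}; B in? yes
ancestors(A) = {A}; B in? no

Answer: yes no yes no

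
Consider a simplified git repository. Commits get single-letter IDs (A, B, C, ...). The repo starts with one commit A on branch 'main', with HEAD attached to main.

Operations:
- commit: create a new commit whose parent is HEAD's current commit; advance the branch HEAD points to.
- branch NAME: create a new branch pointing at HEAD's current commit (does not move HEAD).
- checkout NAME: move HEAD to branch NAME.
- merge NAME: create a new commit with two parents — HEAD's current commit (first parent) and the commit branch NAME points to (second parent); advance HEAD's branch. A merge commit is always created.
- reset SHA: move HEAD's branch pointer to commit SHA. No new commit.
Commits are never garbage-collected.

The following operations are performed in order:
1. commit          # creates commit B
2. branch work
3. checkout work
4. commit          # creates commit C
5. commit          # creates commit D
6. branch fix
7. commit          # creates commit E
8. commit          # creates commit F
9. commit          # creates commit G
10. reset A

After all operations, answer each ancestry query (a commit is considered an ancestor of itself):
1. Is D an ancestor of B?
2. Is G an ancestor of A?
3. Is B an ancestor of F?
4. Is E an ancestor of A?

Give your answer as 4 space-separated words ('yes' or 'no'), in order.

Answer: no no yes no

Derivation:
After op 1 (commit): HEAD=main@B [main=B]
After op 2 (branch): HEAD=main@B [main=B work=B]
After op 3 (checkout): HEAD=work@B [main=B work=B]
After op 4 (commit): HEAD=work@C [main=B work=C]
After op 5 (commit): HEAD=work@D [main=B work=D]
After op 6 (branch): HEAD=work@D [fix=D main=B work=D]
After op 7 (commit): HEAD=work@E [fix=D main=B work=E]
After op 8 (commit): HEAD=work@F [fix=D main=B work=F]
After op 9 (commit): HEAD=work@G [fix=D main=B work=G]
After op 10 (reset): HEAD=work@A [fix=D main=B work=A]
ancestors(B) = {A,B}; D in? no
ancestors(A) = {A}; G in? no
ancestors(F) = {A,B,C,D,E,F}; B in? yes
ancestors(A) = {A}; E in? no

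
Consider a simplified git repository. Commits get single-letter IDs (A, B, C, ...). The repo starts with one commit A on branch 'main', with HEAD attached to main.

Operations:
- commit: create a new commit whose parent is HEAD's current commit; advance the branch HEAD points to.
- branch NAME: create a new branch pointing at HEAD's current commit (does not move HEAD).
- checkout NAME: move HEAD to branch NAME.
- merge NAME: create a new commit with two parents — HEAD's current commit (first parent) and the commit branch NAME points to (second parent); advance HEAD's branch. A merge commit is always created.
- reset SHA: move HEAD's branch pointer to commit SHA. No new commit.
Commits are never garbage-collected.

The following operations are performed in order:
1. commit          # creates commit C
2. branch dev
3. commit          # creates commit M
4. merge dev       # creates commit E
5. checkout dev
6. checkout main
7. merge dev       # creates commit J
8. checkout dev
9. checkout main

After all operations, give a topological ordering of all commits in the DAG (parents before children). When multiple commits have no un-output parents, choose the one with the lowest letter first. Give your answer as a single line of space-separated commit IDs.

Answer: A C M E J

Derivation:
After op 1 (commit): HEAD=main@C [main=C]
After op 2 (branch): HEAD=main@C [dev=C main=C]
After op 3 (commit): HEAD=main@M [dev=C main=M]
After op 4 (merge): HEAD=main@E [dev=C main=E]
After op 5 (checkout): HEAD=dev@C [dev=C main=E]
After op 6 (checkout): HEAD=main@E [dev=C main=E]
After op 7 (merge): HEAD=main@J [dev=C main=J]
After op 8 (checkout): HEAD=dev@C [dev=C main=J]
After op 9 (checkout): HEAD=main@J [dev=C main=J]
commit A: parents=[]
commit C: parents=['A']
commit E: parents=['M', 'C']
commit J: parents=['E', 'C']
commit M: parents=['C']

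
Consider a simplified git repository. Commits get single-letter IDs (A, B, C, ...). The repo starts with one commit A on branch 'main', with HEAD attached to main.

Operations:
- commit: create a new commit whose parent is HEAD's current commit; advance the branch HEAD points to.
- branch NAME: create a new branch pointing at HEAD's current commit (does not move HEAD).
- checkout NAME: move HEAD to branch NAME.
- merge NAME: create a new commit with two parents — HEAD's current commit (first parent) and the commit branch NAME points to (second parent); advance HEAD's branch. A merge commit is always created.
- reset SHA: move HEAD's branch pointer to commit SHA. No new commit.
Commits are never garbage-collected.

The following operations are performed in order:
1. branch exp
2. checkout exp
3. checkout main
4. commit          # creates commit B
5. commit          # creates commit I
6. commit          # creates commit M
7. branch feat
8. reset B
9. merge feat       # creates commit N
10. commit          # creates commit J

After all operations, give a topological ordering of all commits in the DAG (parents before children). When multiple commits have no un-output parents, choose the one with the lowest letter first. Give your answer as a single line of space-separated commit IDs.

Answer: A B I M N J

Derivation:
After op 1 (branch): HEAD=main@A [exp=A main=A]
After op 2 (checkout): HEAD=exp@A [exp=A main=A]
After op 3 (checkout): HEAD=main@A [exp=A main=A]
After op 4 (commit): HEAD=main@B [exp=A main=B]
After op 5 (commit): HEAD=main@I [exp=A main=I]
After op 6 (commit): HEAD=main@M [exp=A main=M]
After op 7 (branch): HEAD=main@M [exp=A feat=M main=M]
After op 8 (reset): HEAD=main@B [exp=A feat=M main=B]
After op 9 (merge): HEAD=main@N [exp=A feat=M main=N]
After op 10 (commit): HEAD=main@J [exp=A feat=M main=J]
commit A: parents=[]
commit B: parents=['A']
commit I: parents=['B']
commit J: parents=['N']
commit M: parents=['I']
commit N: parents=['B', 'M']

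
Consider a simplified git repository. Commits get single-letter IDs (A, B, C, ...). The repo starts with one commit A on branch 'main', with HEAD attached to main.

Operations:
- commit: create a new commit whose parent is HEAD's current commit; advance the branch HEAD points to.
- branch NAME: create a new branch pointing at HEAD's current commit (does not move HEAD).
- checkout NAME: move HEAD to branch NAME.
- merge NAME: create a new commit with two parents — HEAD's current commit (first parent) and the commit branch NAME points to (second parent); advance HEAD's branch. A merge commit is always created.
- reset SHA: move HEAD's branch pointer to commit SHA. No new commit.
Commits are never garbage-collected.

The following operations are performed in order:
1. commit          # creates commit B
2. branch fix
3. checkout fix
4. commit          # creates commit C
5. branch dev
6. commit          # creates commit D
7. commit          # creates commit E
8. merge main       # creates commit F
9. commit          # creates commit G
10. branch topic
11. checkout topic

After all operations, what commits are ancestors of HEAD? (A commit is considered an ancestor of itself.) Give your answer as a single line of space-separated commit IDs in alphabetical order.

After op 1 (commit): HEAD=main@B [main=B]
After op 2 (branch): HEAD=main@B [fix=B main=B]
After op 3 (checkout): HEAD=fix@B [fix=B main=B]
After op 4 (commit): HEAD=fix@C [fix=C main=B]
After op 5 (branch): HEAD=fix@C [dev=C fix=C main=B]
After op 6 (commit): HEAD=fix@D [dev=C fix=D main=B]
After op 7 (commit): HEAD=fix@E [dev=C fix=E main=B]
After op 8 (merge): HEAD=fix@F [dev=C fix=F main=B]
After op 9 (commit): HEAD=fix@G [dev=C fix=G main=B]
After op 10 (branch): HEAD=fix@G [dev=C fix=G main=B topic=G]
After op 11 (checkout): HEAD=topic@G [dev=C fix=G main=B topic=G]

Answer: A B C D E F G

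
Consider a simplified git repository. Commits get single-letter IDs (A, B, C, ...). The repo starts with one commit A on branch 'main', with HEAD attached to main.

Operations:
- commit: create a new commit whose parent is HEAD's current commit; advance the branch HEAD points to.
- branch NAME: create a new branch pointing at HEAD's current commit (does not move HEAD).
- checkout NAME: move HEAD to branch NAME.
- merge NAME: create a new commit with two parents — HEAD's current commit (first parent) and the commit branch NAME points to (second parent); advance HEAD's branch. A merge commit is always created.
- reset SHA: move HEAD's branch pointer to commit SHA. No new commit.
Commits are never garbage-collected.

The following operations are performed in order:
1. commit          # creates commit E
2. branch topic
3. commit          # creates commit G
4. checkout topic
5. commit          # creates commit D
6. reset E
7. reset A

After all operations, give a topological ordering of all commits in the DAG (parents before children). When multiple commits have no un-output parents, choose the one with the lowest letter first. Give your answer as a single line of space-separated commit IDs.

After op 1 (commit): HEAD=main@E [main=E]
After op 2 (branch): HEAD=main@E [main=E topic=E]
After op 3 (commit): HEAD=main@G [main=G topic=E]
After op 4 (checkout): HEAD=topic@E [main=G topic=E]
After op 5 (commit): HEAD=topic@D [main=G topic=D]
After op 6 (reset): HEAD=topic@E [main=G topic=E]
After op 7 (reset): HEAD=topic@A [main=G topic=A]
commit A: parents=[]
commit D: parents=['E']
commit E: parents=['A']
commit G: parents=['E']

Answer: A E D G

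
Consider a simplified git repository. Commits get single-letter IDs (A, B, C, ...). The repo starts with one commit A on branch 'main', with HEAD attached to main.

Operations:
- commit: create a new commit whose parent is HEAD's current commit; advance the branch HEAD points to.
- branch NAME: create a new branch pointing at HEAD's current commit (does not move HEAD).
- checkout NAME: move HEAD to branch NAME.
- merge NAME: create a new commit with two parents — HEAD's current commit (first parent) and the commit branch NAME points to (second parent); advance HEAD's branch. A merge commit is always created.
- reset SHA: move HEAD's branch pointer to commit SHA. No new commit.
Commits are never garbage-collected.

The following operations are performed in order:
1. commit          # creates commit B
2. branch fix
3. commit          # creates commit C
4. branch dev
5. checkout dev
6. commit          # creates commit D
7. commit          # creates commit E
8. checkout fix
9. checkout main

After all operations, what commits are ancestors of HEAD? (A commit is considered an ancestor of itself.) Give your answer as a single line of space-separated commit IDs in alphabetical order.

Answer: A B C

Derivation:
After op 1 (commit): HEAD=main@B [main=B]
After op 2 (branch): HEAD=main@B [fix=B main=B]
After op 3 (commit): HEAD=main@C [fix=B main=C]
After op 4 (branch): HEAD=main@C [dev=C fix=B main=C]
After op 5 (checkout): HEAD=dev@C [dev=C fix=B main=C]
After op 6 (commit): HEAD=dev@D [dev=D fix=B main=C]
After op 7 (commit): HEAD=dev@E [dev=E fix=B main=C]
After op 8 (checkout): HEAD=fix@B [dev=E fix=B main=C]
After op 9 (checkout): HEAD=main@C [dev=E fix=B main=C]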